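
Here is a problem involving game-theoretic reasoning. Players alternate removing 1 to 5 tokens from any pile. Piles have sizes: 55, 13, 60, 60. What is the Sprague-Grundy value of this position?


Subtraction set: {1, 2, 3, 4, 5}
For this subtraction set, G(n) = n mod 6 (period = max + 1 = 6).
Pile 1 (size 55): G(55) = 55 mod 6 = 1
Pile 2 (size 13): G(13) = 13 mod 6 = 1
Pile 3 (size 60): G(60) = 60 mod 6 = 0
Pile 4 (size 60): G(60) = 60 mod 6 = 0
Total Grundy value = XOR of all: 1 XOR 1 XOR 0 XOR 0 = 0

0


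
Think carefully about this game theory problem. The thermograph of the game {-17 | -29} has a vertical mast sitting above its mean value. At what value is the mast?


Game = {-17 | -29}, a switch {a | b} with numbers a > b.
Its thermograph has left wall a - t and right wall b + t, which meet at t = (a - b)/2, where both equal (a + b)/2. So the mast (mean value) is at (a + b)/2.
Mean = (-17 + (-29))/2 = -46/2 = -23

-23


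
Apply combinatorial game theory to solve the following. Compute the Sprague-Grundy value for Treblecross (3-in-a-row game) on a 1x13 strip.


Treblecross: place X on empty cells; 3-in-a-row wins.
Playing within two cells of an existing X lets the opponent win at once, so sensible play treats the cells i-2..i+2 around each X as dead. The player left with no safe cell loses, so this is a normal-play take-away game on strips of safe cells.
Placing X at cell i (0-indexed) of a strip of k safe cells leaves independent strips of sizes max(0, i-2) and max(0, k-i-3). Hence G(k) = mex{ G(max(0,i-2)) XOR G(max(0,k-i-3)) : 0 <= i < k }, with G(0) = 0.
G(1): splits (0,0):0^0=0 -> mex({0}) = 1
G(2): splits (0,0):0^0=0 -> mex({0}) = 1
G(3): splits (0,0):0^0=0 -> mex({0}) = 1
G(4): splits (0,1):0^1=1 (0,0):0^0=0 -> mex({0, 1}) = 2
G(5): splits (0,2):0^1=1 (0,1):0^1=1 (0,0):0^0=0 -> mex({0, 1}) = 2
G(6) = mex({1}) = 0
G(7) = mex({0, 1, 2}) = 3
G(8) = mex({0, 1, 2}) = 3
G(9) = mex({0, 2}) = 1
G(10) = mex({0, 2, 3}) = 1
G(11) = mex({0, 3}) = 1
G(12) = mex({1, 3}) = 0
G(13) = mex({0, 1, 2, 3}) = 4
Therefore G(13) = 4.

4


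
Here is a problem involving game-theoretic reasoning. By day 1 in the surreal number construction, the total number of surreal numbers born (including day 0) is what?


Day 0: {|} = 0 is born. Count = 1.
Day n: the number of surreal numbers born by day n is 2^(n+1) - 1.
By day 0: 2^1 - 1 = 1
By day 1: 2^2 - 1 = 3
By day 1: 3 surreal numbers.

3


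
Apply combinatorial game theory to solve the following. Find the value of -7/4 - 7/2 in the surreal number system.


x = -7/4, y = 7/2
Converting to common denominator: 4
x = -7/4, y = 14/4
x - y = -7/4 - 7/2 = -21/4

-21/4


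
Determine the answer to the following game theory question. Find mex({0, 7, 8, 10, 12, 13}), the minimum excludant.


Set = {0, 7, 8, 10, 12, 13}
0 is in the set.
1 is NOT in the set. This is the mex.
mex = 1

1


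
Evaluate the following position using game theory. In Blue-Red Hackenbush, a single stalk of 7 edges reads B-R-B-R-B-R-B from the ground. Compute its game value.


Edges (from ground): B-R-B-R-B-R-B
By Berlekamp's sign-expansion rule, a Blue-Red Hackenbush stalk has the value of the surreal number whose sign sequence is the edge sequence with B -> + and R -> -.
Sign sequence: +-+-+-+
Trace the sign expansion in the surreal number tree, starting from 0:
Edge 1: B (sign +) -> bounds (0, +inf), value = 1
Edge 2: R (sign -) -> bounds (0, 1), value = 1/2
Edge 3: B (sign +) -> bounds (1/2, 1), value = 3/4
Edge 4: R (sign -) -> bounds (1/2, 3/4), value = 5/8
Edge 5: B (sign +) -> bounds (5/8, 3/4), value = 11/16
Edge 6: R (sign -) -> bounds (5/8, 11/16), value = 21/32
Edge 7: B (sign +) -> bounds (21/32, 11/16), value = 43/64
Game value = 43/64

43/64


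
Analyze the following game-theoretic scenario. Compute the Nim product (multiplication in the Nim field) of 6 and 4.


Nim multiplication is bilinear over XOR: (u XOR v) * w = (u*w) XOR (v*w).
So we split each operand into its bit components and XOR the pairwise Nim products.
6 = 2 + 4 (as XOR of powers of 2).
4 = 4 (as XOR of powers of 2).
Using the standard Nim-product table on single bits:
  2*2 = 3,   2*4 = 8,   2*8 = 12,
  4*4 = 6,   4*8 = 11,  8*8 = 13,
and  1*x = x (identity), k*l = l*k (commutative).
Pairwise Nim products:
  2 * 4 = 8
  4 * 4 = 6
XOR them: 8 XOR 6 = 14.
Result: 6 * 4 = 14 (in Nim).

14


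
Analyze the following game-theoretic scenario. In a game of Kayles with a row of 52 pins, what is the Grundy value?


Kayles: a move removes 1 or 2 adjacent pins from a contiguous row.
Removing pins from a row of k leaves two independent rows (a, b) with a + b = k - 1 (one pin) or a + b = k - 2 (two pins); an end removal gives a = 0.
By Sprague-Grundy, G(k) = mex{ G(a) XOR G(b) } over all these splits. G(0) = 0.
G(1): splits (0,0):0^0=0 -> mex({0}) = 1
G(2): splits (0,1):0^1=1 (0,0):0^0=0 -> mex({0, 1}) = 2
G(3): splits (0,2):0^2=2 (1,1):1^1=0 (0,1):0^1=1 -> mex({0, 1, 2}) = 3
G(4): splits (0,3):0^3=3 (1,2):1^2=3 (0,2):0^2=2 (1,1):1^1=0 -> mex({0, 2, 3}) = 1
G(5): splits (0,4):0^1=1 (1,3):1^3=2 (2,2):2^2=0 (0,3):0^3=3 (1,2):1^2=3 -> mex({0, 1, 2, 3}) = 4
G(6) = mex({0, 1, 2, 4}) = 3
G(7) = mex({0, 1, 3, 4, 5}) = 2
G(8) = mex({0, 2, 3, 5, 6}) = 1
G(9) = mex({0, 1, 2, 3, 6, 7}) = 4
G(10) = mex({0, 1, 3, 4, 5, 7}) = 2
G(11) = mex({0, 1, 2, 3, 4, 5}) = 6
G(12) = mex({0, 1, 2, 3, 5, 6, 7}) = 4
G(13) = mex({0, 2, 3, 4, 6, 7}) = 1
G(14) = mex({0, 1, 4, 5, 6, 7}) = 2
G(15) = mex({0, 1, 2, 3, 4, 5, 6}) = 7
G(16) = mex({0, 2, 3, 5, 6, 7}) = 1
G(17) = mex({0, 1, 2, 3, 5, 6, 7}) = 4
G(18) = mex({0, 1, 2, 4, 5, 6}) = 3
G(19) = mex({0, 1, 3, 4, 5, 7}) = 2
G(20) = mex({0, 2, 3, 4, 5, 6, 7}) = 1
G(21) = mex({0, 1, 2, 3, 5, 6, 7}) = 4
G(22) = mex({0, 1, 2, 3, 4, 5, 7}) = 6
G(23) = mex({0, 1, 2, 3, 4, 5, 6}) = 7
G(24) = mex({0, 1, 2, 3, 5, 6, 7}) = 4
G(25) = mex({0, 2, 3, 4, 6, 7}) = 1
G(26) = mex({0, 1, 3, 4, 5, 6, 7}) = 2
G(27) = mex({0, 1, 2, 3, 4, 5, 6, 7}) = 8
G(28) = mex({0, 1, 2, 3, 4, 6, 7, 8}) = 5
G(29) = mex({0, 1, 2, 3, 5, 6, 7, 8, 9}) = 4
G(30) = mex({0, 1, 2, 3, 4, 5, 6, 9, 10}) = 7
G(31) = mex({0, 1, 3, 4, 5, 7, 10, 11}) = 2
G(32) = mex({0, 2, 3, 4, 5, 6, 7, 9, 11}) = 1
G(33) = mex({0, 1, 2, 3, 4, 5, 6, 7, 9, 12}) = 8
G(34) = mex({0, 1, 2, 3, 4, 5, 7, 8, 11, 12}) = 6
G(35) = mex({0, 1, 2, 3, 4, 5, 6, 8, 9, 10, 11}) = 7
G(36) = mex({0, 1, 2, 3, 5, 6, 7, 9, 10}) = 4
G(37) = mex({0, 2, 3, 4, 6, 7, 9, 10, 11, 12}) = 1
G(38) = mex({0, 1, 3, 4, 5, 6, 7, 9, 10, 11, 12}) = 2
G(39) = mex({0, 1, 2, 4, 5, 6, 7, 9, 10, 12, 14}) = 3
G(40) = mex({0, 2, 3, 4, 6, 7, 11, 12, 14}) = 1
G(41) = mex({0, 1, 2, 3, 5, 6, 7, 9, 10, 11, 12}) = 4
G(42) = mex({0, 1, 2, 3, 4, 5, 6, 9, 10}) = 7
G(43) = mex({0, 1, 3, 4, 5, 7, 9, 10, 12, 15}) = 2
G(44) = mex({0, 2, 3, 4, 5, 6, 7, 9, 10, 12, 15}) = 1
G(45) = mex({0, 1, 2, 3, 4, 5, 6, 7, 9, 10, 12, 14}) = 8
G(46) = mex({0, 1, 3, 4, 5, 7, 8, 11, 12, 14}) = 2
G(47) = mex({0, 1, 2, 3, 4, 5, 6, 8, 9, 10, 11, 12}) = 7
G(48) = mex({0, 1, 2, 3, 5, 6, 7, 9, 10}) = 4
G(49) = mex({0, 2, 3, 4, 6, 7, 9, 10, 11, 12, 15}) = 1
G(50) = mex({0, 1, 4, 5, 6, 7, 9, 11, 12, 14, 15}) = 2
G(51) = mex({0, 1, 2, 3, 4, 5, 6, 7, 9, 12, 14, 15}) = 8
G(52) = mex({0, 2, 3, 4, 5, 6, 7, 8, 11, 12, 15}) = 1
Therefore G(52) = 1.

1


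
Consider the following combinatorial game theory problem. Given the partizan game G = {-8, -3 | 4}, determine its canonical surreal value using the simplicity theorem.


Left options: {-8, -3}, max = -3
Right options: {4}, min = 4
All options are numbers and max(Left) < min(Right), so by the simplicity theorem the value is the simplest (earliest-born) number strictly between -3 and 4.
Integers -2 through 3 all lie strictly between -3 and 4.
Among integers, the simplest (lowest birthday = smallest |n|; 0 is born on day 0, +-n on day n) is 0.
No non-integer in the interval can be simpler: if x is a non-integer in the interval, then floor(x) or ceil(x) also lies in the interval (the interval contains an integer), and both are proper prefixes of x's sign expansion, i.e. born earlier. So the game value is 0.
Game value = 0

0


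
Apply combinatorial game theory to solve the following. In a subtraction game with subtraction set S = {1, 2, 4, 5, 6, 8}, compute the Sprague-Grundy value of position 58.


The subtraction set is S = {1, 2, 4, 5, 6, 8}.
G(k) = mex{ G(k - s) : s in S, s <= k }. We compute iteratively: G(0) = 0.
G(1) = mex({0}) = 1
G(2) = mex({0, 1}) = 2
G(3) = mex({1, 2}) = 0
G(4) = mex({0, 2}) = 1
G(5) = mex({0, 1}) = 2
G(6) = mex({0, 1, 2}) = 3
G(7) = mex({0, 1, 2, 3}) = 4
G(8) = mex({0, 1, 2, 3, 4}) = 5
G(9) = mex({0, 1, 2, 4, 5}) = 3
G(10) = mex({1, 2, 3, 5}) = 0
G(11) = mex({0, 2, 3, 4}) = 1
G(12) = mex({0, 1, 3, 4, 5}) = 2
G(13) = mex({1, 2, 3, 4, 5}) = 0
G(14) = mex({0, 2, 3, 5}) = 1
G(15) = mex({0, 1, 3, 4}) = 2
G(16) = mex({0, 1, 2, 5}) = 3
G(17) = mex({0, 1, 2, 3}) = 4
Observe that G(10)..G(17) = 0, 1, 2, 0, 1, 2, 3, 4 repeats G(0)..G(7) = 0, 1, 2, 0, 1, 2, 3, 4.
For k >= max(S) = 8, G(k) is determined by the previous 8 values G(k-8)..G(k-1); a window of 8 consecutive values has recurred shifted by 10, so by induction G(k + 10) = G(k) for all k >= 0: the sequence is periodic from the start with period 10.
One period: G(0..9) = 0, 1, 2, 0, 1, 2, 3, 4, 5, 3.
58 mod 10 = 8, so G(58) = G(8) = 5.

5


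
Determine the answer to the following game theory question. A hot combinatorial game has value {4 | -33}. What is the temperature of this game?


The game is {4 | -33}, a switch {a | b} with numbers a > b.
Cooling {a | b} by t gives {a - t | b + t}, which stops being hot when a - t = b + t, i.e. at t = (a - b)/2. So the temperature of a switch is (a - b)/2.
Temperature = (Left option - Right option) / 2
= (4 - (-33)) / 2
= 37 / 2
= 37/2

37/2


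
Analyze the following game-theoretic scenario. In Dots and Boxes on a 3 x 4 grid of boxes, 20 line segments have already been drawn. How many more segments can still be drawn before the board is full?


Grid: 3 x 4 boxes, i.e. 4 rows and 5 columns of dots.
Horizontal edges: (rows + 1) * cols = 4 * 4 = 16
Vertical edges: rows * (cols + 1) = 3 * 5 = 15
Total edges: 16 + 15 = 31
Edges drawn: 20
Remaining: 31 - 20 = 11

11


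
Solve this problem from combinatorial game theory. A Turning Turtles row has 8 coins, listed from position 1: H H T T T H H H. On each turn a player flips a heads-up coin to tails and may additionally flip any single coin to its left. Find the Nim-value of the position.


Coins: H H T T T H H H
Key fact: a single head at position k behaves exactly like a Nim heap of size k (turning it to T and optionally flipping a coin at j < k corresponds to moving the heap from k to j, or to 0), and heads combine as a disjunctive sum (two heads at the same place would cancel, matching j XOR j = 0). So the Nim-value is the XOR of the 1-indexed positions of the heads.
Face-up positions (1-indexed): [1, 2, 6, 7, 8]
XOR 0 with 1: 0 XOR 1 = 1
XOR 1 with 2: 1 XOR 2 = 3
XOR 3 with 6: 3 XOR 6 = 5
XOR 5 with 7: 5 XOR 7 = 2
XOR 2 with 8: 2 XOR 8 = 10
Nim-value = 10

10


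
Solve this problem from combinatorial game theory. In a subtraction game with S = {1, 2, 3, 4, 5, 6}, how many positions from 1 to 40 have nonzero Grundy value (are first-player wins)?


Subtraction set S = {1, 2, 3, 4, 5, 6}, so G(n) = n mod 7.
G(n) = 0 when n is a multiple of 7.
Multiples of 7 in [1, 40]: 5
N-positions (nonzero Grundy) = 40 - 5 = 35

35


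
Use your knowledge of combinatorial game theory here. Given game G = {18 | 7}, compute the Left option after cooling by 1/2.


Original game: {18 | 7} (a switch {a | b} with a > b).
Cooling by t (for t below the temperature (a - b)/2 = 11/2) taxes each move by t: {a | b} cooled by t is {a - t | b + t}.
Cooling amount: t = 1/2
Cooled Left option: 18 - 1/2 = 35/2
Cooled Right option: 7 + 1/2 = 15/2
Cooled game: {35/2 | 15/2}
Left option = 35/2

35/2


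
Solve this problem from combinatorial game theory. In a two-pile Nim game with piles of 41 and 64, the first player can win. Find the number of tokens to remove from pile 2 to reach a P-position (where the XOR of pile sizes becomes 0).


Piles: 41 and 64
Current XOR: 41 XOR 64 = 105 (non-zero, so this is an N-position).
To make the XOR zero, we need to find a move that balances the piles.
For pile 2 (size 64): target = 64 XOR 105 = 41
We reduce pile 2 from 64 to 41.
Tokens removed: 64 - 41 = 23
Verification: 41 XOR 41 = 0

23


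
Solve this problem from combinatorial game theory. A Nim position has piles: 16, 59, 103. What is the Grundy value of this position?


We need the XOR (exclusive or) of all pile sizes.
After XOR-ing pile 1 (size 16): 0 XOR 16 = 16
After XOR-ing pile 2 (size 59): 16 XOR 59 = 43
After XOR-ing pile 3 (size 103): 43 XOR 103 = 76
The Nim-value of this position is 76.

76


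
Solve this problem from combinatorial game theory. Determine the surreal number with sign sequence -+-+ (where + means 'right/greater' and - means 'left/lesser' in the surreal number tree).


Sign expansion: -+-+
Rule: track bounds (lo, hi), initially (-inf, +inf). On '+', the current value becomes lo and we move to the simplest number in (value, hi): value + 1 if hi = +inf, otherwise the midpoint (value + hi)/2. On '-', the current value becomes hi and we move to value - 1 if lo = -inf, otherwise the midpoint (lo + value)/2.
Start at 0.
Step 1: sign = -, move left. Bounds: (-inf, 0). Value = -1
Step 2: sign = +, move right. Bounds: (-1, 0). Value = -1/2
Step 3: sign = -, move left. Bounds: (-1, -1/2). Value = -3/4
Step 4: sign = +, move right. Bounds: (-3/4, -1/2). Value = -5/8
The surreal number with sign expansion -+-+ is -5/8.

-5/8


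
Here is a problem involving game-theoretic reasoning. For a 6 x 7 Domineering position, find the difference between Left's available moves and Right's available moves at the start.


Board is 6 x 7 (rows x cols).
Left (vertical) placements: (rows-1) * cols = 5 * 7 = 35
Right (horizontal) placements: rows * (cols-1) = 6 * 6 = 36
Advantage = Left - Right = 35 - 36 = -1

-1


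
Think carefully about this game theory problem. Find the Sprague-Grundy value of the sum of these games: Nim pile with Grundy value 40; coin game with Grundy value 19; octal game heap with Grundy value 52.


By the Sprague-Grundy theorem, the Grundy value of a sum of games is the XOR of individual Grundy values.
Nim pile: Grundy value = 40. Running XOR: 0 XOR 40 = 40
coin game: Grundy value = 19. Running XOR: 40 XOR 19 = 59
octal game heap: Grundy value = 52. Running XOR: 59 XOR 52 = 15
The combined Grundy value is 15.

15


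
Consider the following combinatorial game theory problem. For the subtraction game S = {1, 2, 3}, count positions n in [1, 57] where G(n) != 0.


Subtraction set S = {1, 2, 3}, so G(n) = n mod 4.
G(n) = 0 when n is a multiple of 4.
Multiples of 4 in [1, 57]: 14
N-positions (nonzero Grundy) = 57 - 14 = 43

43


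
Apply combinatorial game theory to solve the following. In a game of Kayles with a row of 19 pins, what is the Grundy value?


Kayles: a move removes 1 or 2 adjacent pins from a contiguous row.
Removing pins from a row of k leaves two independent rows (a, b) with a + b = k - 1 (one pin) or a + b = k - 2 (two pins); an end removal gives a = 0.
By Sprague-Grundy, G(k) = mex{ G(a) XOR G(b) } over all these splits. G(0) = 0.
G(1): splits (0,0):0^0=0 -> mex({0}) = 1
G(2): splits (0,1):0^1=1 (0,0):0^0=0 -> mex({0, 1}) = 2
G(3): splits (0,2):0^2=2 (1,1):1^1=0 (0,1):0^1=1 -> mex({0, 1, 2}) = 3
G(4): splits (0,3):0^3=3 (1,2):1^2=3 (0,2):0^2=2 (1,1):1^1=0 -> mex({0, 2, 3}) = 1
G(5): splits (0,4):0^1=1 (1,3):1^3=2 (2,2):2^2=0 (0,3):0^3=3 (1,2):1^2=3 -> mex({0, 1, 2, 3}) = 4
G(6) = mex({0, 1, 2, 4}) = 3
G(7) = mex({0, 1, 3, 4, 5}) = 2
G(8) = mex({0, 2, 3, 5, 6}) = 1
G(9) = mex({0, 1, 2, 3, 6, 7}) = 4
G(10) = mex({0, 1, 3, 4, 5, 7}) = 2
G(11) = mex({0, 1, 2, 3, 4, 5}) = 6
G(12) = mex({0, 1, 2, 3, 5, 6, 7}) = 4
G(13) = mex({0, 2, 3, 4, 6, 7}) = 1
G(14) = mex({0, 1, 4, 5, 6, 7}) = 2
G(15) = mex({0, 1, 2, 3, 4, 5, 6}) = 7
G(16) = mex({0, 2, 3, 5, 6, 7}) = 1
G(17) = mex({0, 1, 2, 3, 5, 6, 7}) = 4
G(18) = mex({0, 1, 2, 4, 5, 6}) = 3
G(19) = mex({0, 1, 3, 4, 5, 7}) = 2
Therefore G(19) = 2.

2


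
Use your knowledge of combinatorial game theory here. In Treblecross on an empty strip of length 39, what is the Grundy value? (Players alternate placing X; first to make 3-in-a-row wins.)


Treblecross: place X on empty cells; 3-in-a-row wins.
Playing within two cells of an existing X lets the opponent win at once, so sensible play treats the cells i-2..i+2 around each X as dead. The player left with no safe cell loses, so this is a normal-play take-away game on strips of safe cells.
Placing X at cell i (0-indexed) of a strip of k safe cells leaves independent strips of sizes max(0, i-2) and max(0, k-i-3). Hence G(k) = mex{ G(max(0,i-2)) XOR G(max(0,k-i-3)) : 0 <= i < k }, with G(0) = 0.
G(1): splits (0,0):0^0=0 -> mex({0}) = 1
G(2): splits (0,0):0^0=0 -> mex({0}) = 1
G(3): splits (0,0):0^0=0 -> mex({0}) = 1
G(4): splits (0,1):0^1=1 (0,0):0^0=0 -> mex({0, 1}) = 2
G(5): splits (0,2):0^1=1 (0,1):0^1=1 (0,0):0^0=0 -> mex({0, 1}) = 2
G(6) = mex({1}) = 0
G(7) = mex({0, 1, 2}) = 3
G(8) = mex({0, 1, 2}) = 3
G(9) = mex({0, 2}) = 1
G(10) = mex({0, 2, 3}) = 1
G(11) = mex({0, 3}) = 1
G(12) = mex({1, 3}) = 0
G(13) = mex({0, 1, 2, 3}) = 4
G(14) = mex({0, 1, 2}) = 3
G(15) = mex({0, 1, 2}) = 3
G(16) = mex({0, 1, 2, 4}) = 3
G(17) = mex({0, 1, 3, 4}) = 2
G(18) = mex({0, 1, 3, 4}) = 2
G(19) = mex({0, 1, 3, 5}) = 2
G(20) = mex({0, 1, 2, 3, 5}) = 4
G(21) = mex({0, 1, 2, 3, 5}) = 4
G(22) = mex({1, 2, 6}) = 0
G(23) = mex({0, 1, 2, 3, 4, 6}) = 5
G(24) = mex({0, 1, 2, 3, 4}) = 5
G(25) = mex({0, 1, 3, 4, 7}) = 2
G(26) = mex({0, 1, 3, 4, 5, 7}) = 2
G(27) = mex({0, 1, 3, 5}) = 2
G(28) = mex({0, 1, 2, 5}) = 3
G(29) = mex({0, 1, 2, 4, 5, 6}) = 3
G(30) = mex({1, 2, 4, 6}) = 0
G(31) = mex({0, 1, 2, 3, 4, 6}) = 5
G(32) = mex({1, 2, 3, 4, 7}) = 0
G(33) = mex({0, 3, 7}) = 1
G(34) = mex({0, 2, 3, 5, 7}) = 1
G(35) = mex({0, 2, 3, 5, 6}) = 1
G(36) = mex({0, 1, 2, 5, 6}) = 3
G(37) = mex({0, 1, 2, 4, 5, 6}) = 3
G(38) = mex({0, 1, 2, 4}) = 3
G(39) = mex({0, 1, 2, 3, 4, 7}) = 5
Therefore G(39) = 5.

5


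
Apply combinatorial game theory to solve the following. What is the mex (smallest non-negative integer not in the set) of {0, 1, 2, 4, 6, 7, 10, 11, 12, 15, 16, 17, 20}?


Set = {0, 1, 2, 4, 6, 7, 10, 11, 12, 15, 16, 17, 20}
0 is in the set.
1 is in the set.
2 is in the set.
3 is NOT in the set. This is the mex.
mex = 3

3


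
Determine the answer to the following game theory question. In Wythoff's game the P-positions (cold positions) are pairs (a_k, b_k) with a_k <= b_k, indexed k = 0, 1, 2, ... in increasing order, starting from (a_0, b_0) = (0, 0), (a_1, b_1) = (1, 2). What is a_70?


By Wythoff's theorem, a_k = floor(k * phi) and b_k = floor(k * phi^2) = a_k + k, where phi = (1 + sqrt(5))/2 is the golden ratio.
phi = (1 + sqrt(5))/2 = 1.618034
k = 70
k * phi = 70 * 1.618034 = 113.262379
a_70 = floor(k * phi) = 113

113


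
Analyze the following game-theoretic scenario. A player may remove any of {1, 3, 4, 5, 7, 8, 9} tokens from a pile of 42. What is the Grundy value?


The subtraction set is S = {1, 3, 4, 5, 7, 8, 9}.
G(k) = mex{ G(k - s) : s in S, s <= k }. We compute iteratively: G(0) = 0.
G(1) = mex({0}) = 1
G(2) = mex({1}) = 0
G(3) = mex({0}) = 1
G(4) = mex({0, 1}) = 2
G(5) = mex({0, 1, 2}) = 3
G(6) = mex({0, 1, 3}) = 2
G(7) = mex({0, 1, 2}) = 3
G(8) = mex({0, 1, 2, 3}) = 4
G(9) = mex({0, 1, 2, 3, 4}) = 5
G(10) = mex({0, 1, 2, 3, 5}) = 4
G(11) = mex({0, 1, 2, 3, 4}) = 5
G(12) = mex({1, 2, 3, 4, 5}) = 0
G(13) = mex({0, 2, 3, 4, 5}) = 1
G(14) = mex({1, 2, 3, 4, 5}) = 0
G(15) = mex({0, 2, 3, 4, 5}) = 1
G(16) = mex({0, 1, 3, 4, 5}) = 2
G(17) = mex({0, 1, 2, 4, 5}) = 3
G(18) = mex({0, 1, 3, 4, 5}) = 2
G(19) = mex({0, 1, 2, 4, 5}) = 3
G(20) = mex({0, 1, 2, 3, 5}) = 4
Observe that G(12)..G(20) = 0, 1, 0, 1, 2, 3, 2, 3, 4 repeats G(0)..G(8) = 0, 1, 0, 1, 2, 3, 2, 3, 4.
For k >= max(S) = 9, G(k) is determined by the previous 9 values G(k-9)..G(k-1); a window of 9 consecutive values has recurred shifted by 12, so by induction G(k + 12) = G(k) for all k >= 0: the sequence is periodic from the start with period 12.
One period: G(0..11) = 0, 1, 0, 1, 2, 3, 2, 3, 4, 5, 4, 5.
42 mod 12 = 6, so G(42) = G(6) = 2.

2


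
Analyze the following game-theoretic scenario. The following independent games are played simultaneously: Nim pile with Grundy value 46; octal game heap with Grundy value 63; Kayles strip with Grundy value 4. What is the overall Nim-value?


By the Sprague-Grundy theorem, the Grundy value of a sum of games is the XOR of individual Grundy values.
Nim pile: Grundy value = 46. Running XOR: 0 XOR 46 = 46
octal game heap: Grundy value = 63. Running XOR: 46 XOR 63 = 17
Kayles strip: Grundy value = 4. Running XOR: 17 XOR 4 = 21
The combined Grundy value is 21.

21


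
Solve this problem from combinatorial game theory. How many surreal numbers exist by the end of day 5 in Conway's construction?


Day 0: {|} = 0 is born. Count = 1.
Day n: the number of surreal numbers born by day n is 2^(n+1) - 1.
By day 0: 2^1 - 1 = 1
By day 1: 2^2 - 1 = 3
By day 2: 2^3 - 1 = 7
By day 3: 2^4 - 1 = 15
By day 4: 2^5 - 1 = 31
By day 5: 2^6 - 1 = 63
By day 5: 63 surreal numbers.

63


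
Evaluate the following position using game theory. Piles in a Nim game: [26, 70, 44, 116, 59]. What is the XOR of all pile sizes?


We need the XOR (exclusive or) of all pile sizes.
After XOR-ing pile 1 (size 26): 0 XOR 26 = 26
After XOR-ing pile 2 (size 70): 26 XOR 70 = 92
After XOR-ing pile 3 (size 44): 92 XOR 44 = 112
After XOR-ing pile 4 (size 116): 112 XOR 116 = 4
After XOR-ing pile 5 (size 59): 4 XOR 59 = 63
The Nim-value of this position is 63.

63


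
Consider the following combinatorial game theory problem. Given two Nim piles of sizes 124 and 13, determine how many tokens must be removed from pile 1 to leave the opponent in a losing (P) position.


Piles: 124 and 13
Current XOR: 124 XOR 13 = 113 (non-zero, so this is an N-position).
To make the XOR zero, we need to find a move that balances the piles.
For pile 1 (size 124): target = 124 XOR 113 = 13
We reduce pile 1 from 124 to 13.
Tokens removed: 124 - 13 = 111
Verification: 13 XOR 13 = 0

111


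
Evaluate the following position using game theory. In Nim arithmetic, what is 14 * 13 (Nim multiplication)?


Nim multiplication is bilinear over XOR: (u XOR v) * w = (u*w) XOR (v*w).
So we split each operand into its bit components and XOR the pairwise Nim products.
14 = 2 + 4 + 8 (as XOR of powers of 2).
13 = 1 + 4 + 8 (as XOR of powers of 2).
Using the standard Nim-product table on single bits:
  2*2 = 3,   2*4 = 8,   2*8 = 12,
  4*4 = 6,   4*8 = 11,  8*8 = 13,
and  1*x = x (identity), k*l = l*k (commutative).
Pairwise Nim products:
  2 * 1 = 2
  2 * 4 = 8
  2 * 8 = 12
  4 * 1 = 4
  4 * 4 = 6
  4 * 8 = 11
  8 * 1 = 8
  8 * 4 = 11
  8 * 8 = 13
XOR them: 2 XOR 8 XOR 12 XOR 4 XOR 6 XOR 11 XOR 8 XOR 11 XOR 13 = 1.
Result: 14 * 13 = 1 (in Nim).

1


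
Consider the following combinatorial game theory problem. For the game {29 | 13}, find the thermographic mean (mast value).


Game = {29 | 13}, a switch {a | b} with numbers a > b.
Its thermograph has left wall a - t and right wall b + t, which meet at t = (a - b)/2, where both equal (a + b)/2. So the mast (mean value) is at (a + b)/2.
Mean = (29 + (13))/2 = 42/2 = 21

21


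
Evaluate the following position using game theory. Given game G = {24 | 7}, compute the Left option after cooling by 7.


Original game: {24 | 7} (a switch {a | b} with a > b).
Cooling by t (for t below the temperature (a - b)/2 = 17/2) taxes each move by t: {a | b} cooled by t is {a - t | b + t}.
Cooling amount: t = 7
Cooled Left option: 24 - 7 = 17
Cooled Right option: 7 + 7 = 14
Cooled game: {17 | 14}
Left option = 17

17


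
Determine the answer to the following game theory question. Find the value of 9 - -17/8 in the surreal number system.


x = 9, y = -17/8
Converting to common denominator: 8
x = 72/8, y = -17/8
x - y = 9 - -17/8 = 89/8

89/8


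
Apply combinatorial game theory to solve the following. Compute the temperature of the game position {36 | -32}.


The game is {36 | -32}, a switch {a | b} with numbers a > b.
Cooling {a | b} by t gives {a - t | b + t}, which stops being hot when a - t = b + t, i.e. at t = (a - b)/2. So the temperature of a switch is (a - b)/2.
Temperature = (Left option - Right option) / 2
= (36 - (-32)) / 2
= 68 / 2
= 34

34


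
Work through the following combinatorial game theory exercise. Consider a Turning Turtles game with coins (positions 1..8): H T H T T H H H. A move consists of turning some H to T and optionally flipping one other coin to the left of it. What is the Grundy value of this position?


Coins: H T H T T H H H
Key fact: a single head at position k behaves exactly like a Nim heap of size k (turning it to T and optionally flipping a coin at j < k corresponds to moving the heap from k to j, or to 0), and heads combine as a disjunctive sum (two heads at the same place would cancel, matching j XOR j = 0). So the Nim-value is the XOR of the 1-indexed positions of the heads.
Face-up positions (1-indexed): [1, 3, 6, 7, 8]
XOR 0 with 1: 0 XOR 1 = 1
XOR 1 with 3: 1 XOR 3 = 2
XOR 2 with 6: 2 XOR 6 = 4
XOR 4 with 7: 4 XOR 7 = 3
XOR 3 with 8: 3 XOR 8 = 11
Nim-value = 11

11


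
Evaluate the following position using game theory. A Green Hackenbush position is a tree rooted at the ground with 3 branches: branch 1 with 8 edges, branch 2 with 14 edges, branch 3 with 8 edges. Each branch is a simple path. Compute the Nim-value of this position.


The tree has 3 branches from the ground vertex.
In Green Hackenbush, the Nim-value of a simple path of length k is k.
Branch 1: length 8, Nim-value = 8
Branch 2: length 14, Nim-value = 14
Branch 3: length 8, Nim-value = 8
Total Nim-value = XOR of all branch values:
0 XOR 8 = 8
8 XOR 14 = 6
6 XOR 8 = 14
Nim-value of the tree = 14

14


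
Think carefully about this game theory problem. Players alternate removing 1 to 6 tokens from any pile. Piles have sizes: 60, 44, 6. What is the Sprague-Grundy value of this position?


Subtraction set: {1, 2, 3, 4, 5, 6}
For this subtraction set, G(n) = n mod 7 (period = max + 1 = 7).
Pile 1 (size 60): G(60) = 60 mod 7 = 4
Pile 2 (size 44): G(44) = 44 mod 7 = 2
Pile 3 (size 6): G(6) = 6 mod 7 = 6
Total Grundy value = XOR of all: 4 XOR 2 XOR 6 = 0

0


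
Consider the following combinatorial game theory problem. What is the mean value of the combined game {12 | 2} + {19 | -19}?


G1 = {12 | 2}, G2 = {19 | -19}
Each is a switch {a | b} with numbers a > b; its mean value is (a + b)/2, and mean value is additive over game sums: m(G1 + G2) = m(G1) + m(G2).
Mean of G1 = (12 + (2))/2 = 14/2 = 7
Mean of G2 = (19 + (-19))/2 = 0/2 = 0
Mean of G1 + G2 = 7 + 0 = 7

7


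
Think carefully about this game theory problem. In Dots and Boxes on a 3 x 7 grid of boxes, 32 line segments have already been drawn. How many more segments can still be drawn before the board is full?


Grid: 3 x 7 boxes, i.e. 4 rows and 8 columns of dots.
Horizontal edges: (rows + 1) * cols = 4 * 7 = 28
Vertical edges: rows * (cols + 1) = 3 * 8 = 24
Total edges: 28 + 24 = 52
Edges drawn: 32
Remaining: 52 - 32 = 20

20


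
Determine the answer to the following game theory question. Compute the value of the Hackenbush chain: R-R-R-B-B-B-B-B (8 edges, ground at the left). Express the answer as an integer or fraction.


Edges (from ground): R-R-R-B-B-B-B-B
By Berlekamp's sign-expansion rule, a Blue-Red Hackenbush stalk has the value of the surreal number whose sign sequence is the edge sequence with B -> + and R -> -.
Sign sequence: ---+++++
Trace the sign expansion in the surreal number tree, starting from 0:
Edge 1: R (sign -) -> bounds (-inf, 0), value = -1
Edge 2: R (sign -) -> bounds (-inf, -1), value = -2
Edge 3: R (sign -) -> bounds (-inf, -2), value = -3
Edge 4: B (sign +) -> bounds (-3, -2), value = -5/2
Edge 5: B (sign +) -> bounds (-5/2, -2), value = -9/4
Edge 6: B (sign +) -> bounds (-9/4, -2), value = -17/8
Edge 7: B (sign +) -> bounds (-17/8, -2), value = -33/16
Edge 8: B (sign +) -> bounds (-33/16, -2), value = -65/32
Game value = -65/32

-65/32


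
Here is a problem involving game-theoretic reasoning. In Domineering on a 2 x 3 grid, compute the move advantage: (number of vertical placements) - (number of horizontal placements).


Board is 2 x 3 (rows x cols).
Left (vertical) placements: (rows-1) * cols = 1 * 3 = 3
Right (horizontal) placements: rows * (cols-1) = 2 * 2 = 4
Advantage = Left - Right = 3 - 4 = -1

-1


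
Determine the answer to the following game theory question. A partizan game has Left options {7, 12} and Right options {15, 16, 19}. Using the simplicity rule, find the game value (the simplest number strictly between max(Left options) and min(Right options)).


Left options: {7, 12}, max = 12
Right options: {15, 16, 19}, min = 15
All options are numbers and max(Left) < min(Right), so by the simplicity theorem the value is the simplest (earliest-born) number strictly between 12 and 15.
Integers 13 through 14 all lie strictly between 12 and 15.
Among integers, the simplest (lowest birthday = smallest |n|; 0 is born on day 0, +-n on day n) is 13.
No non-integer in the interval can be simpler: if x is a non-integer in the interval, then floor(x) or ceil(x) also lies in the interval (the interval contains an integer), and both are proper prefixes of x's sign expansion, i.e. born earlier. So the game value is 13.
Game value = 13

13


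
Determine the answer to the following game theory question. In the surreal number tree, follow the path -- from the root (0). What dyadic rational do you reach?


Sign expansion: --
Rule: track bounds (lo, hi), initially (-inf, +inf). On '+', the current value becomes lo and we move to the simplest number in (value, hi): value + 1 if hi = +inf, otherwise the midpoint (value + hi)/2. On '-', the current value becomes hi and we move to value - 1 if lo = -inf, otherwise the midpoint (lo + value)/2.
Start at 0.
Step 1: sign = -, move left. Bounds: (-inf, 0). Value = -1
Step 2: sign = -, move left. Bounds: (-inf, -1). Value = -2
The surreal number with sign expansion -- is -2.

-2


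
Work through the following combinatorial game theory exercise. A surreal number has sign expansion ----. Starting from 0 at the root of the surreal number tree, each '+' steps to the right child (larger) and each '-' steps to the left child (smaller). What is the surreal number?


Sign expansion: ----
Rule: track bounds (lo, hi), initially (-inf, +inf). On '+', the current value becomes lo and we move to the simplest number in (value, hi): value + 1 if hi = +inf, otherwise the midpoint (value + hi)/2. On '-', the current value becomes hi and we move to value - 1 if lo = -inf, otherwise the midpoint (lo + value)/2.
Start at 0.
Step 1: sign = -, move left. Bounds: (-inf, 0). Value = -1
Step 2: sign = -, move left. Bounds: (-inf, -1). Value = -2
Step 3: sign = -, move left. Bounds: (-inf, -2). Value = -3
Step 4: sign = -, move left. Bounds: (-inf, -3). Value = -4
The surreal number with sign expansion ---- is -4.

-4


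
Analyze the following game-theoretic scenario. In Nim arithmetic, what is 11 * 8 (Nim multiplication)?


Nim multiplication is bilinear over XOR: (u XOR v) * w = (u*w) XOR (v*w).
So we split each operand into its bit components and XOR the pairwise Nim products.
11 = 1 + 2 + 8 (as XOR of powers of 2).
8 = 8 (as XOR of powers of 2).
Using the standard Nim-product table on single bits:
  2*2 = 3,   2*4 = 8,   2*8 = 12,
  4*4 = 6,   4*8 = 11,  8*8 = 13,
and  1*x = x (identity), k*l = l*k (commutative).
Pairwise Nim products:
  1 * 8 = 8
  2 * 8 = 12
  8 * 8 = 13
XOR them: 8 XOR 12 XOR 13 = 9.
Result: 11 * 8 = 9 (in Nim).

9


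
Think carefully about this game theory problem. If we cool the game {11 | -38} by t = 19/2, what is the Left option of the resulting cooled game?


Original game: {11 | -38} (a switch {a | b} with a > b).
Cooling by t (for t below the temperature (a - b)/2 = 49/2) taxes each move by t: {a | b} cooled by t is {a - t | b + t}.
Cooling amount: t = 19/2
Cooled Left option: 11 - 19/2 = 3/2
Cooled Right option: -38 + 19/2 = -57/2
Cooled game: {3/2 | -57/2}
Left option = 3/2

3/2


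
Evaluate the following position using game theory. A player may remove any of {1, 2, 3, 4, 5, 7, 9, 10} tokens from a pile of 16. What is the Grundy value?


The subtraction set is S = {1, 2, 3, 4, 5, 7, 9, 10}.
G(k) = mex{ G(k - s) : s in S, s <= k }. We compute iteratively: G(0) = 0.
G(1) = mex({0}) = 1
G(2) = mex({0, 1}) = 2
G(3) = mex({0, 1, 2}) = 3
G(4) = mex({0, 1, 2, 3}) = 4
G(5) = mex({0, 1, 2, 3, 4}) = 5
G(6) = mex({1, 2, 3, 4, 5}) = 0
G(7) = mex({0, 2, 3, 4, 5}) = 1
G(8) = mex({0, 1, 3, 4, 5}) = 2
G(9) = mex({0, 1, 2, 4, 5}) = 3
G(10) = mex({0, 1, 2, 3, 5}) = 4
G(11) = mex({0, 1, 2, 3, 4}) = 5
G(12) = mex({1, 2, 3, 4, 5}) = 0
G(13) = mex({0, 2, 3, 4, 5}) = 1
G(14) = mex({0, 1, 3, 4, 5}) = 2
G(15) = mex({0, 1, 2, 4, 5}) = 3
Observe that G(6)..G(15) = 0, 1, 2, 3, 4, 5, 0, 1, 2, 3 repeats G(0)..G(9) = 0, 1, 2, 3, 4, 5, 0, 1, 2, 3.
For k >= max(S) = 10, G(k) is determined by the previous 10 values G(k-10)..G(k-1); a window of 10 consecutive values has recurred shifted by 6, so by induction G(k + 6) = G(k) for all k >= 0: the sequence is periodic from the start with period 6.
One period: G(0..5) = 0, 1, 2, 3, 4, 5.
16 mod 6 = 4, so G(16) = G(4) = 4.

4


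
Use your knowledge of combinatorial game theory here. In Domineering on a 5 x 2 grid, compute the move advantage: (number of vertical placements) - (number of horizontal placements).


Board is 5 x 2 (rows x cols).
Left (vertical) placements: (rows-1) * cols = 4 * 2 = 8
Right (horizontal) placements: rows * (cols-1) = 5 * 1 = 5
Advantage = Left - Right = 8 - 5 = 3

3


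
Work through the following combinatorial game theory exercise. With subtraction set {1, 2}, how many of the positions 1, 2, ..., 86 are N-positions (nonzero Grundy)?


Subtraction set S = {1, 2}, so G(n) = n mod 3.
G(n) = 0 when n is a multiple of 3.
Multiples of 3 in [1, 86]: 28
N-positions (nonzero Grundy) = 86 - 28 = 58

58


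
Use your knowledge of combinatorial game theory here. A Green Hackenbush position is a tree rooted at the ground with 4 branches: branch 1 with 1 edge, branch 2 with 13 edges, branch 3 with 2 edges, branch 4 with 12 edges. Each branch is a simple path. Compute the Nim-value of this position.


The tree has 4 branches from the ground vertex.
In Green Hackenbush, the Nim-value of a simple path of length k is k.
Branch 1: length 1, Nim-value = 1
Branch 2: length 13, Nim-value = 13
Branch 3: length 2, Nim-value = 2
Branch 4: length 12, Nim-value = 12
Total Nim-value = XOR of all branch values:
0 XOR 1 = 1
1 XOR 13 = 12
12 XOR 2 = 14
14 XOR 12 = 2
Nim-value of the tree = 2

2


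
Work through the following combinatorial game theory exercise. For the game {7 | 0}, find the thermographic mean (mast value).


Game = {7 | 0}, a switch {a | b} with numbers a > b.
Its thermograph has left wall a - t and right wall b + t, which meet at t = (a - b)/2, where both equal (a + b)/2. So the mast (mean value) is at (a + b)/2.
Mean = (7 + (0))/2 = 7/2 = 7/2

7/2


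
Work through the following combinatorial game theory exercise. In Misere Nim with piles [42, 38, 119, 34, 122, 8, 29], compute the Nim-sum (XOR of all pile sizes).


We need the XOR (exclusive or) of all pile sizes.
After XOR-ing pile 1 (size 42): 0 XOR 42 = 42
After XOR-ing pile 2 (size 38): 42 XOR 38 = 12
After XOR-ing pile 3 (size 119): 12 XOR 119 = 123
After XOR-ing pile 4 (size 34): 123 XOR 34 = 89
After XOR-ing pile 5 (size 122): 89 XOR 122 = 35
After XOR-ing pile 6 (size 8): 35 XOR 8 = 43
After XOR-ing pile 7 (size 29): 43 XOR 29 = 54
The Nim-value of this position is 54.

54


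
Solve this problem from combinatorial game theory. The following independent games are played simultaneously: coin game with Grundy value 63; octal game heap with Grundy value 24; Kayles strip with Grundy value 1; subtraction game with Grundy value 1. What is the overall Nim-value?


By the Sprague-Grundy theorem, the Grundy value of a sum of games is the XOR of individual Grundy values.
coin game: Grundy value = 63. Running XOR: 0 XOR 63 = 63
octal game heap: Grundy value = 24. Running XOR: 63 XOR 24 = 39
Kayles strip: Grundy value = 1. Running XOR: 39 XOR 1 = 38
subtraction game: Grundy value = 1. Running XOR: 38 XOR 1 = 39
The combined Grundy value is 39.

39


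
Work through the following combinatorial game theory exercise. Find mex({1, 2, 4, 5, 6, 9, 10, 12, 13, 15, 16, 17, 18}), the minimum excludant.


Set = {1, 2, 4, 5, 6, 9, 10, 12, 13, 15, 16, 17, 18}
0 is NOT in the set. This is the mex.
mex = 0

0


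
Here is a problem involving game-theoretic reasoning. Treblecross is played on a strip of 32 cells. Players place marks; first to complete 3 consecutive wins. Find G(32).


Treblecross: place X on empty cells; 3-in-a-row wins.
Playing within two cells of an existing X lets the opponent win at once, so sensible play treats the cells i-2..i+2 around each X as dead. The player left with no safe cell loses, so this is a normal-play take-away game on strips of safe cells.
Placing X at cell i (0-indexed) of a strip of k safe cells leaves independent strips of sizes max(0, i-2) and max(0, k-i-3). Hence G(k) = mex{ G(max(0,i-2)) XOR G(max(0,k-i-3)) : 0 <= i < k }, with G(0) = 0.
G(1): splits (0,0):0^0=0 -> mex({0}) = 1
G(2): splits (0,0):0^0=0 -> mex({0}) = 1
G(3): splits (0,0):0^0=0 -> mex({0}) = 1
G(4): splits (0,1):0^1=1 (0,0):0^0=0 -> mex({0, 1}) = 2
G(5): splits (0,2):0^1=1 (0,1):0^1=1 (0,0):0^0=0 -> mex({0, 1}) = 2
G(6) = mex({1}) = 0
G(7) = mex({0, 1, 2}) = 3
G(8) = mex({0, 1, 2}) = 3
G(9) = mex({0, 2}) = 1
G(10) = mex({0, 2, 3}) = 1
G(11) = mex({0, 3}) = 1
G(12) = mex({1, 3}) = 0
G(13) = mex({0, 1, 2, 3}) = 4
G(14) = mex({0, 1, 2}) = 3
G(15) = mex({0, 1, 2}) = 3
G(16) = mex({0, 1, 2, 4}) = 3
G(17) = mex({0, 1, 3, 4}) = 2
G(18) = mex({0, 1, 3, 4}) = 2
G(19) = mex({0, 1, 3, 5}) = 2
G(20) = mex({0, 1, 2, 3, 5}) = 4
G(21) = mex({0, 1, 2, 3, 5}) = 4
G(22) = mex({1, 2, 6}) = 0
G(23) = mex({0, 1, 2, 3, 4, 6}) = 5
G(24) = mex({0, 1, 2, 3, 4}) = 5
G(25) = mex({0, 1, 3, 4, 7}) = 2
G(26) = mex({0, 1, 3, 4, 5, 7}) = 2
G(27) = mex({0, 1, 3, 5}) = 2
G(28) = mex({0, 1, 2, 5}) = 3
G(29) = mex({0, 1, 2, 4, 5, 6}) = 3
G(30) = mex({1, 2, 4, 6}) = 0
G(31) = mex({0, 1, 2, 3, 4, 6}) = 5
G(32) = mex({1, 2, 3, 4, 7}) = 0
Therefore G(32) = 0.

0


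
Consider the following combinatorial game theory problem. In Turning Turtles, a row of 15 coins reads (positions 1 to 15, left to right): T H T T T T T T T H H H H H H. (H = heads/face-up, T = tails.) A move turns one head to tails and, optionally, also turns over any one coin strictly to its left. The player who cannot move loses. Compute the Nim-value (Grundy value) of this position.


Coins: T H T T T T T T T H H H H H H
Key fact: a single head at position k behaves exactly like a Nim heap of size k (turning it to T and optionally flipping a coin at j < k corresponds to moving the heap from k to j, or to 0), and heads combine as a disjunctive sum (two heads at the same place would cancel, matching j XOR j = 0). So the Nim-value is the XOR of the 1-indexed positions of the heads.
Face-up positions (1-indexed): [2, 10, 11, 12, 13, 14, 15]
XOR 0 with 2: 0 XOR 2 = 2
XOR 2 with 10: 2 XOR 10 = 8
XOR 8 with 11: 8 XOR 11 = 3
XOR 3 with 12: 3 XOR 12 = 15
XOR 15 with 13: 15 XOR 13 = 2
XOR 2 with 14: 2 XOR 14 = 12
XOR 12 with 15: 12 XOR 15 = 3
Nim-value = 3

3


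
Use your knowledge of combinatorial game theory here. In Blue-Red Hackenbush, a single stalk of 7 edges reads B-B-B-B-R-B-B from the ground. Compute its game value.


Edges (from ground): B-B-B-B-R-B-B
By Berlekamp's sign-expansion rule, a Blue-Red Hackenbush stalk has the value of the surreal number whose sign sequence is the edge sequence with B -> + and R -> -.
Sign sequence: ++++-++
Trace the sign expansion in the surreal number tree, starting from 0:
Edge 1: B (sign +) -> bounds (0, +inf), value = 1
Edge 2: B (sign +) -> bounds (1, +inf), value = 2
Edge 3: B (sign +) -> bounds (2, +inf), value = 3
Edge 4: B (sign +) -> bounds (3, +inf), value = 4
Edge 5: R (sign -) -> bounds (3, 4), value = 7/2
Edge 6: B (sign +) -> bounds (7/2, 4), value = 15/4
Edge 7: B (sign +) -> bounds (15/4, 4), value = 31/8
Game value = 31/8

31/8
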